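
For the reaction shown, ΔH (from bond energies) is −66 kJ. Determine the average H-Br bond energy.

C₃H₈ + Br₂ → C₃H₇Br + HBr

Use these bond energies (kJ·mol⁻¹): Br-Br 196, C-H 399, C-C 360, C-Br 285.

D(H-Br) ≈ 376 kJ/mol

Let D be the H-Br bond energy.
Σ(broken) = 1×196 + 2×360 + 8×399 = 4108
Σ(formed) = 1×285 + 2×360 + 7×399 + 1×D = 3798 + D
ΔH = Σ(broken) − Σ(formed) = (4108) − (3798 + D) = +310 − D
Setting this equal to −66 kJ gives D = 376 kJ/mol.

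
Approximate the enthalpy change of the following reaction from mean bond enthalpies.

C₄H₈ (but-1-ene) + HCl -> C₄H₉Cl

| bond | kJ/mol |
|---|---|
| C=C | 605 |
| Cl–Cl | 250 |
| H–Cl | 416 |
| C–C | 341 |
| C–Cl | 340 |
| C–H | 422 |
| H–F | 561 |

ΔH ≈ −82 kJ

Bonds broken (reactants):
  C–C: 2 × 341 = 682
  C–H: 8 × 422 = 3376
  C=C: 1 × 605 = 605
  H–Cl: 1 × 416 = 416
  Σ(broken) = 5079 kJ
Bonds formed (products):
  C–C: 3 × 341 = 1023
  C–Cl: 1 × 340 = 340
  C–H: 9 × 422 = 3798
  Σ(formed) = 5161 kJ
ΔH = Σ(broken) − Σ(formed) = 5079 − 5161 = −82 kJ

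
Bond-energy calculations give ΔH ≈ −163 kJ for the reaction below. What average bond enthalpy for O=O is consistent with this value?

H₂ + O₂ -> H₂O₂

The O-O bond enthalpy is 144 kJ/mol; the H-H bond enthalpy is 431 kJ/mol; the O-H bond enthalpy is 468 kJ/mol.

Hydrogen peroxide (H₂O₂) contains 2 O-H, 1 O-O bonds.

D(O=O) ≈ 486 kJ/mol

Let D be the O=O bond energy.
Σ(broken) = 1×431 + 1×D = 431 + D
Σ(formed) = 2×468 + 1×144 = 1080
ΔH = Σ(broken) − Σ(formed) = (431 + D) − (1080) = −649 + D
Setting this equal to −163 kJ gives D = 486 kJ/mol.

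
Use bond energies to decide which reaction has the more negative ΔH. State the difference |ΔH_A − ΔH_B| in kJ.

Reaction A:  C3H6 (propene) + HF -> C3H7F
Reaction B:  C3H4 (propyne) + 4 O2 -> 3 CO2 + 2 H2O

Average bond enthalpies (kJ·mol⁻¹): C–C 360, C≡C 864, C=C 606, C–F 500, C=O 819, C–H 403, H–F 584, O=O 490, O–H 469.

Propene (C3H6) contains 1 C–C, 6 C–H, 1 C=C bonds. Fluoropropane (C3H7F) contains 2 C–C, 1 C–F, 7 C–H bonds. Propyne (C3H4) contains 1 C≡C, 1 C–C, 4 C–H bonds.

Reaction B, by 1921 kJ

Reaction A:
  Bonds broken (reactants):
    C–C: 1 × 360 = 360
    C–H: 6 × 403 = 2418
    C=C: 1 × 606 = 606
    H–F: 1 × 584 = 584
    Σ(broken) = 3968 kJ
  Bonds formed (products):
    C–C: 2 × 360 = 720
    C–F: 1 × 500 = 500
    C–H: 7 × 403 = 2821
    Σ(formed) = 4041 kJ
  ΔH_A = 3968 − 4041 = −73 kJ
Reaction B:
  Bonds broken (reactants):
    C≡C: 1 × 864 = 864
    C–C: 1 × 360 = 360
    C–H: 4 × 403 = 1612
    O=O: 4 × 490 = 1960
    Σ(broken) = 4796 kJ
  Bonds formed (products):
    C=O: 6 × 819 = 4914
    O–H: 4 × 469 = 1876
    Σ(formed) = 6790 kJ
  ΔH_B = 4796 − 6790 = −1994 kJ
ΔH_A − ΔH_B = +1921 kJ, so reaction B has the more negative ΔH; |ΔH_A − ΔH_B| = 1921 kJ.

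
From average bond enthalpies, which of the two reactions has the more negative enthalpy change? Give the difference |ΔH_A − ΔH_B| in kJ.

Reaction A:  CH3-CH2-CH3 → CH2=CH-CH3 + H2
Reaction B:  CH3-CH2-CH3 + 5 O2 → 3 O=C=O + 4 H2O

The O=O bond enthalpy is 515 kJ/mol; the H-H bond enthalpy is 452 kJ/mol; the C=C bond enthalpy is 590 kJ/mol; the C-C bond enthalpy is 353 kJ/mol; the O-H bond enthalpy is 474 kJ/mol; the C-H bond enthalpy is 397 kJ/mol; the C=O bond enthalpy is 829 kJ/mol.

Reaction A:
  Bonds broken (reactants):
    C-C: 2 × 353 = 706
    C-H: 8 × 397 = 3176
    Σ(broken) = 3882 kJ
  Bonds formed (products):
    C-C: 1 × 353 = 353
    C-H: 6 × 397 = 2382
    C=C: 1 × 590 = 590
    H-H: 1 × 452 = 452
    Σ(formed) = 3777 kJ
  ΔH_A = 3882 − 3777 = +105 kJ
Reaction B:
  Bonds broken (reactants):
    C-C: 2 × 353 = 706
    C-H: 8 × 397 = 3176
    O=O: 5 × 515 = 2575
    Σ(broken) = 6457 kJ
  Bonds formed (products):
    C=O: 6 × 829 = 4974
    O-H: 8 × 474 = 3792
    Σ(formed) = 8766 kJ
  ΔH_B = 6457 − 8766 = −2309 kJ
ΔH_A − ΔH_B = +2414 kJ, so reaction B has the more negative ΔH; |ΔH_A − ΔH_B| = 2414 kJ.

Reaction B, by 2414 kJ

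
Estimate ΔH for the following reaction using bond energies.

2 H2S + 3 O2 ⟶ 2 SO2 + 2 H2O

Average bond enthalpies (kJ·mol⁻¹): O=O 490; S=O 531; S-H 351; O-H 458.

Bonds broken (reactants):
  O=O: 3 × 490 = 1470
  S-H: 4 × 351 = 1404
  Σ(broken) = 2874 kJ
Bonds formed (products):
  O-H: 4 × 458 = 1832
  S=O: 4 × 531 = 2124
  Σ(formed) = 3956 kJ
ΔH = Σ(broken) − Σ(formed) = 2874 − 3956 = −1082 kJ

ΔH ≈ −1082 kJ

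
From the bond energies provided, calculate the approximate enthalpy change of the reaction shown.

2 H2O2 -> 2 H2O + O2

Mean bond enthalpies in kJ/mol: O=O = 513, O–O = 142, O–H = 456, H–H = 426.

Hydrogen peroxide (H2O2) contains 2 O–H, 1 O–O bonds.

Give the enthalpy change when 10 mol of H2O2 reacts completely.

Bonds broken (reactants):
  O–H: 4 × 456 = 1824
  O–O: 2 × 142 = 284
  Σ(broken) = 2108 kJ
Bonds formed (products):
  O–H: 4 × 456 = 1824
  O=O: 1 × 513 = 513
  Σ(formed) = 2337 kJ
ΔH = Σ(broken) − Σ(formed) = 2108 − 2337 = −229 kJ
For 5× the reaction as written: 5 × (−229) = −1145 kJ

ΔH = −1145 kJ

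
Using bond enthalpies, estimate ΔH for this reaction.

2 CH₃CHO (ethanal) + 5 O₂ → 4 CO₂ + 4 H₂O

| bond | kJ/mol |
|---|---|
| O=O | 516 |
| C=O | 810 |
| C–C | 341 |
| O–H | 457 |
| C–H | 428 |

ΔH ≈ −1830 kJ

Bonds broken (reactants):
  C–C: 2 × 341 = 682
  C–H: 8 × 428 = 3424
  C=O: 2 × 810 = 1620
  O=O: 5 × 516 = 2580
  Σ(broken) = 8306 kJ
Bonds formed (products):
  C=O: 8 × 810 = 6480
  O–H: 8 × 457 = 3656
  Σ(formed) = 10136 kJ
ΔH = Σ(broken) − Σ(formed) = 8306 − 10136 = −1830 kJ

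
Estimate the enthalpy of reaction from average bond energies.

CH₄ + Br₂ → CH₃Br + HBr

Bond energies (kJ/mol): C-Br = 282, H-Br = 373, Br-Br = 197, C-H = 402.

Bonds broken (reactants):
  Br-Br: 1 × 197 = 197
  C-H: 4 × 402 = 1608
  Σ(broken) = 1805 kJ
Bonds formed (products):
  C-Br: 1 × 282 = 282
  C-H: 3 × 402 = 1206
  H-Br: 1 × 373 = 373
  Σ(formed) = 1861 kJ
ΔH = Σ(broken) − Σ(formed) = 1805 − 1861 = −56 kJ

ΔH ≈ −56 kJ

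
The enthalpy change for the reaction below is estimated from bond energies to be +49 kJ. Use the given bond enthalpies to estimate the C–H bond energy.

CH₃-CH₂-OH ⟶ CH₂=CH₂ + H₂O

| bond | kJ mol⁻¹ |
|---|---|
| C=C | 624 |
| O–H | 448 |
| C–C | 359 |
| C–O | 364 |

Let D be the C–H bond energy.
Σ(broken) = 1×359 + 5×D + 1×364 + 1×448 = 1171 + 5D
Σ(formed) = 4×D + 1×624 + 2×448 = 1520 + 4D
ΔH = Σ(broken) − Σ(formed) = (1171 + 5D) − (1520 + 4D) = −349 + D
Setting this equal to +49 kJ gives D = 398 kJ/mol.

D(C–H) ≈ 398 kJ/mol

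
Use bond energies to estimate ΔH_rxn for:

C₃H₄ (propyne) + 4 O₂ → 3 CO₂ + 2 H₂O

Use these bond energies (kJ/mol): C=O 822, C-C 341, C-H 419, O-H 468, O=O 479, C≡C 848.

ΔH ≈ −2023 kJ

Bonds broken (reactants):
  C≡C: 1 × 848 = 848
  C-C: 1 × 341 = 341
  C-H: 4 × 419 = 1676
  O=O: 4 × 479 = 1916
  Σ(broken) = 4781 kJ
Bonds formed (products):
  C=O: 6 × 822 = 4932
  O-H: 4 × 468 = 1872
  Σ(formed) = 6804 kJ
ΔH = Σ(broken) − Σ(formed) = 4781 − 6804 = −2023 kJ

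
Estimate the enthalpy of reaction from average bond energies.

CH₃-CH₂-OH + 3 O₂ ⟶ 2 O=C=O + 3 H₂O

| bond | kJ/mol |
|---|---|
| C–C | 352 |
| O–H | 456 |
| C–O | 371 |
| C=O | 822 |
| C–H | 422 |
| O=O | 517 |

ΔH ≈ −1184 kJ

Bonds broken (reactants):
  C–C: 1 × 352 = 352
  C–H: 5 × 422 = 2110
  C–O: 1 × 371 = 371
  O–H: 1 × 456 = 456
  O=O: 3 × 517 = 1551
  Σ(broken) = 4840 kJ
Bonds formed (products):
  C=O: 4 × 822 = 3288
  O–H: 6 × 456 = 2736
  Σ(formed) = 6024 kJ
ΔH = Σ(broken) − Σ(formed) = 4840 − 6024 = −1184 kJ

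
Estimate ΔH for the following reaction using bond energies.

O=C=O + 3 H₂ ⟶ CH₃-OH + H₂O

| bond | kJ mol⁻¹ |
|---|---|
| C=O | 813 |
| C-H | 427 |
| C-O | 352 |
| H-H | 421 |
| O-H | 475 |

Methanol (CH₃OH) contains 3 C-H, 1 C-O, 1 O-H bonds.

ΔH ≈ −169 kJ

Bonds broken (reactants):
  C=O: 2 × 813 = 1626
  H-H: 3 × 421 = 1263
  Σ(broken) = 2889 kJ
Bonds formed (products):
  C-H: 3 × 427 = 1281
  C-O: 1 × 352 = 352
  O-H: 3 × 475 = 1425
  Σ(formed) = 3058 kJ
ΔH = Σ(broken) − Σ(formed) = 2889 − 3058 = −169 kJ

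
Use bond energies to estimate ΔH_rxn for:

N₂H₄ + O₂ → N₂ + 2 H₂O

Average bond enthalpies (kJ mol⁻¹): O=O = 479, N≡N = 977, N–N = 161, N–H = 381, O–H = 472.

Bonds broken (reactants):
  N–H: 4 × 381 = 1524
  N–N: 1 × 161 = 161
  O=O: 1 × 479 = 479
  Σ(broken) = 2164 kJ
Bonds formed (products):
  N≡N: 1 × 977 = 977
  O–H: 4 × 472 = 1888
  Σ(formed) = 2865 kJ
ΔH = Σ(broken) − Σ(formed) = 2164 − 2865 = −701 kJ

ΔH ≈ −701 kJ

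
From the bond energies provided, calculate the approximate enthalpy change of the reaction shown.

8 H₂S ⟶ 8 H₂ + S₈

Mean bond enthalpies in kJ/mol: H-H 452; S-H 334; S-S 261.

ΔH ≈ −360 kJ

Bonds broken (reactants):
  S-H: 16 × 334 = 5344
  Σ(broken) = 5344 kJ
Bonds formed (products):
  H-H: 8 × 452 = 3616
  S-S: 8 × 261 = 2088
  Σ(formed) = 5704 kJ
ΔH = Σ(broken) − Σ(formed) = 5344 − 5704 = −360 kJ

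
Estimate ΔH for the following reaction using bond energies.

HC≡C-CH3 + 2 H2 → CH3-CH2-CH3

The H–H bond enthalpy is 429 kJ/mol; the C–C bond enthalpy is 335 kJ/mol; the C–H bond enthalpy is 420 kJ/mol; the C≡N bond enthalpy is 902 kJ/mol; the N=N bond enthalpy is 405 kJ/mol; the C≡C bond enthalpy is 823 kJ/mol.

ΔH ≈ −334 kJ

Bonds broken (reactants):
  C≡C: 1 × 823 = 823
  C–C: 1 × 335 = 335
  C–H: 4 × 420 = 1680
  H–H: 2 × 429 = 858
  Σ(broken) = 3696 kJ
Bonds formed (products):
  C–C: 2 × 335 = 670
  C–H: 8 × 420 = 3360
  Σ(formed) = 4030 kJ
ΔH = Σ(broken) − Σ(formed) = 3696 − 4030 = −334 kJ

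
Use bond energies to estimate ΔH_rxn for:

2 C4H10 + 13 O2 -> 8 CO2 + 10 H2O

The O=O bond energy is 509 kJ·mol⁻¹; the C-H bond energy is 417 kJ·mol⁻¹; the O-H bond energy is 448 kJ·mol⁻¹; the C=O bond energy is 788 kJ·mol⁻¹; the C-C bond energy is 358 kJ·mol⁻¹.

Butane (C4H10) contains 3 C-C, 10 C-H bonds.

ΔH ≈ −4463 kJ

Bonds broken (reactants):
  C-C: 6 × 358 = 2148
  C-H: 20 × 417 = 8340
  O=O: 13 × 509 = 6617
  Σ(broken) = 17105 kJ
Bonds formed (products):
  C=O: 16 × 788 = 12608
  O-H: 20 × 448 = 8960
  Σ(formed) = 21568 kJ
ΔH = Σ(broken) − Σ(formed) = 17105 − 21568 = −4463 kJ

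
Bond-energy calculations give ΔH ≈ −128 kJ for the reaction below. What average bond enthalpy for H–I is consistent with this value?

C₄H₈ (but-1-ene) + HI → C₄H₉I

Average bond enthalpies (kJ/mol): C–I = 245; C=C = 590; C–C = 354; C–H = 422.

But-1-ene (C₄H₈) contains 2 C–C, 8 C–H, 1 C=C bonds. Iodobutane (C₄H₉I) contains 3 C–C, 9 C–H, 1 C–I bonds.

D(H–I) ≈ 303 kJ/mol

Let D be the H–I bond energy.
Σ(broken) = 2×354 + 8×422 + 1×590 + 1×D = 4674 + D
Σ(formed) = 3×354 + 9×422 + 1×245 = 5105
ΔH = Σ(broken) − Σ(formed) = (4674 + D) − (5105) = −431 + D
Setting this equal to −128 kJ gives D = 303 kJ/mol.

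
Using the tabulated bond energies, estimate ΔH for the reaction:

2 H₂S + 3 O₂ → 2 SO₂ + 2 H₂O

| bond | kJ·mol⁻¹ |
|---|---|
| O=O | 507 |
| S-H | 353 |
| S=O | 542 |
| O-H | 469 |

Bonds broken (reactants):
  O=O: 3 × 507 = 1521
  S-H: 4 × 353 = 1412
  Σ(broken) = 2933 kJ
Bonds formed (products):
  O-H: 4 × 469 = 1876
  S=O: 4 × 542 = 2168
  Σ(formed) = 4044 kJ
ΔH = Σ(broken) − Σ(formed) = 2933 − 4044 = −1111 kJ

ΔH ≈ −1111 kJ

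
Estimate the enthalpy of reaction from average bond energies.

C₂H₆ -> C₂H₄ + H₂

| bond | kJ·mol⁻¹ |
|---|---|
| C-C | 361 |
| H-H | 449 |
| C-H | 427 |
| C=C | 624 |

ΔH ≈ +142 kJ

Bonds broken (reactants):
  C-C: 1 × 361 = 361
  C-H: 6 × 427 = 2562
  Σ(broken) = 2923 kJ
Bonds formed (products):
  C-H: 4 × 427 = 1708
  C=C: 1 × 624 = 624
  H-H: 1 × 449 = 449
  Σ(formed) = 2781 kJ
ΔH = Σ(broken) − Σ(formed) = 2923 − 2781 = +142 kJ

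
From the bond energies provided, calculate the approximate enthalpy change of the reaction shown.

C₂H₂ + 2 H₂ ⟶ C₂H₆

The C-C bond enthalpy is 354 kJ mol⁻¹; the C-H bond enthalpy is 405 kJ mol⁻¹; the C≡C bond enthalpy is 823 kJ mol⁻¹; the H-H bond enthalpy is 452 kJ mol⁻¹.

ΔH ≈ −247 kJ

Bonds broken (reactants):
  C≡C: 1 × 823 = 823
  C-H: 2 × 405 = 810
  H-H: 2 × 452 = 904
  Σ(broken) = 2537 kJ
Bonds formed (products):
  C-C: 1 × 354 = 354
  C-H: 6 × 405 = 2430
  Σ(formed) = 2784 kJ
ΔH = Σ(broken) − Σ(formed) = 2537 − 2784 = −247 kJ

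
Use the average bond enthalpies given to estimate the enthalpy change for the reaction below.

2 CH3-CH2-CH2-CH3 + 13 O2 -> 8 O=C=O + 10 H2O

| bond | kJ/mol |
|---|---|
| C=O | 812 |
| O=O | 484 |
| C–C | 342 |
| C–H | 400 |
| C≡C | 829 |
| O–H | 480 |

Bonds broken (reactants):
  C–C: 6 × 342 = 2052
  C–H: 20 × 400 = 8000
  O=O: 13 × 484 = 6292
  Σ(broken) = 16344 kJ
Bonds formed (products):
  C=O: 16 × 812 = 12992
  O–H: 20 × 480 = 9600
  Σ(formed) = 22592 kJ
ΔH = Σ(broken) − Σ(formed) = 16344 − 22592 = −6248 kJ

ΔH ≈ −6248 kJ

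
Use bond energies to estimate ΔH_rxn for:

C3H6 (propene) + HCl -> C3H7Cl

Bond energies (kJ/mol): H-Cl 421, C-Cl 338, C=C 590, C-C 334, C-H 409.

ΔH ≈ −70 kJ

Bonds broken (reactants):
  C-C: 1 × 334 = 334
  C-H: 6 × 409 = 2454
  C=C: 1 × 590 = 590
  H-Cl: 1 × 421 = 421
  Σ(broken) = 3799 kJ
Bonds formed (products):
  C-C: 2 × 334 = 668
  C-Cl: 1 × 338 = 338
  C-H: 7 × 409 = 2863
  Σ(formed) = 3869 kJ
ΔH = Σ(broken) − Σ(formed) = 3799 − 3869 = −70 kJ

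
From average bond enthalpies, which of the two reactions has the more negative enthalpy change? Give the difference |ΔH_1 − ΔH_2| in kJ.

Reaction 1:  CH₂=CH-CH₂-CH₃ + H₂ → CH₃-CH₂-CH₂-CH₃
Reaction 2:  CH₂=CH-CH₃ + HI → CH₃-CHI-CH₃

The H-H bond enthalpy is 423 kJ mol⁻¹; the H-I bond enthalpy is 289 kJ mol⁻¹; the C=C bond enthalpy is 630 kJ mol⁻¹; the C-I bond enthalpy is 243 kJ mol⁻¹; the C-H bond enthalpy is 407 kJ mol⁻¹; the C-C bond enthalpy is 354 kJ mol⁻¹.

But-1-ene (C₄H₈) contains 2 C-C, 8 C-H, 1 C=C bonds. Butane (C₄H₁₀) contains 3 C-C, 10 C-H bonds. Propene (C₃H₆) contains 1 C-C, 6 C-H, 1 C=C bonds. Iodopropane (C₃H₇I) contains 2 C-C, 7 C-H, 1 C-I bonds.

Reaction 1, by 30 kJ

Reaction 1:
  Bonds broken (reactants):
    C-C: 2 × 354 = 708
    C-H: 8 × 407 = 3256
    C=C: 1 × 630 = 630
    H-H: 1 × 423 = 423
    Σ(broken) = 5017 kJ
  Bonds formed (products):
    C-C: 3 × 354 = 1062
    C-H: 10 × 407 = 4070
    Σ(formed) = 5132 kJ
  ΔH_1 = 5017 − 5132 = −115 kJ
Reaction 2:
  Bonds broken (reactants):
    C-C: 1 × 354 = 354
    C-H: 6 × 407 = 2442
    C=C: 1 × 630 = 630
    H-I: 1 × 289 = 289
    Σ(broken) = 3715 kJ
  Bonds formed (products):
    C-C: 2 × 354 = 708
    C-H: 7 × 407 = 2849
    C-I: 1 × 243 = 243
    Σ(formed) = 3800 kJ
  ΔH_2 = 3715 − 3800 = −85 kJ
ΔH_1 − ΔH_2 = −30 kJ, so reaction 1 has the more negative ΔH; |ΔH_1 − ΔH_2| = 30 kJ.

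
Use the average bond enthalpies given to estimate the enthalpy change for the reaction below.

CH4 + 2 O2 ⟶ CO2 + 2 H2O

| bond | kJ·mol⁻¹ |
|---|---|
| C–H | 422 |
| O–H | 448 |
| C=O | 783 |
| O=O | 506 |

Bonds broken (reactants):
  C–H: 4 × 422 = 1688
  O=O: 2 × 506 = 1012
  Σ(broken) = 2700 kJ
Bonds formed (products):
  C=O: 2 × 783 = 1566
  O–H: 4 × 448 = 1792
  Σ(formed) = 3358 kJ
ΔH = Σ(broken) − Σ(formed) = 2700 − 3358 = −658 kJ

ΔH ≈ −658 kJ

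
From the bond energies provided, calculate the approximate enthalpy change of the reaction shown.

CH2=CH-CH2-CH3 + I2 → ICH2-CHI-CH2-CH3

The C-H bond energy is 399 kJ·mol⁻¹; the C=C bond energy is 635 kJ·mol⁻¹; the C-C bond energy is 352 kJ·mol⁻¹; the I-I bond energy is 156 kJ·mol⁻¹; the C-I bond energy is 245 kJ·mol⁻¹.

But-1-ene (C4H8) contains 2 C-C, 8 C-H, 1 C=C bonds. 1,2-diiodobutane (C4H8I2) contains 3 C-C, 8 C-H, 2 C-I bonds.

Bonds broken (reactants):
  C-C: 2 × 352 = 704
  C-H: 8 × 399 = 3192
  C=C: 1 × 635 = 635
  I-I: 1 × 156 = 156
  Σ(broken) = 4687 kJ
Bonds formed (products):
  C-C: 3 × 352 = 1056
  C-H: 8 × 399 = 3192
  C-I: 2 × 245 = 490
  Σ(formed) = 4738 kJ
ΔH = Σ(broken) − Σ(formed) = 4687 − 4738 = −51 kJ

ΔH ≈ −51 kJ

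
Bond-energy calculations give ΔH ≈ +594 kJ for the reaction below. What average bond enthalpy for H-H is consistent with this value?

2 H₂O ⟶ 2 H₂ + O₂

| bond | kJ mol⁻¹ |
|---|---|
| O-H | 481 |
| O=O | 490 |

D(H-H) ≈ 420 kJ/mol

Let D be the H-H bond energy.
Σ(broken) = 4×481 = 1924
Σ(formed) = 2×D + 1×490 = 490 + 2D
ΔH = Σ(broken) − Σ(formed) = (1924) − (490 + 2D) = +1434 − 2D
Setting this equal to +594 kJ gives 2D = 840, so D = 420 kJ/mol.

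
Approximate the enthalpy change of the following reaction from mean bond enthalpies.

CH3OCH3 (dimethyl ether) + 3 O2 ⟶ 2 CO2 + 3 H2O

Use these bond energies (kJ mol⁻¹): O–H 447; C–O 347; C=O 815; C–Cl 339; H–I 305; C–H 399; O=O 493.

Bonds broken (reactants):
  C–H: 6 × 399 = 2394
  C–O: 2 × 347 = 694
  O=O: 3 × 493 = 1479
  Σ(broken) = 4567 kJ
Bonds formed (products):
  C=O: 4 × 815 = 3260
  O–H: 6 × 447 = 2682
  Σ(formed) = 5942 kJ
ΔH = Σ(broken) − Σ(formed) = 4567 − 5942 = −1375 kJ

ΔH ≈ −1375 kJ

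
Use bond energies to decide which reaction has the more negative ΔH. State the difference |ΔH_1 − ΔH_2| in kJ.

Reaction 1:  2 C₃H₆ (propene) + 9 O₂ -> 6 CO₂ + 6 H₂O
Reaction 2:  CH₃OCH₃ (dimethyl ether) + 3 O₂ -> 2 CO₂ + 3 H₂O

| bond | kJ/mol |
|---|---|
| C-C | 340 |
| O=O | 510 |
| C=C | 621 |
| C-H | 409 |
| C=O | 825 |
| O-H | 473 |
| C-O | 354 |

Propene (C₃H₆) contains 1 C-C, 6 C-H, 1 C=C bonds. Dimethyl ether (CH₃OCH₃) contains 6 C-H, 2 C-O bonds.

Reaction 1, by 2710 kJ

Reaction 1:
  Bonds broken (reactants):
    C-C: 2 × 340 = 680
    C-H: 12 × 409 = 4908
    C=C: 2 × 621 = 1242
    O=O: 9 × 510 = 4590
    Σ(broken) = 11420 kJ
  Bonds formed (products):
    C=O: 12 × 825 = 9900
    O-H: 12 × 473 = 5676
    Σ(formed) = 15576 kJ
  ΔH_1 = 11420 − 15576 = −4156 kJ
Reaction 2:
  Bonds broken (reactants):
    C-H: 6 × 409 = 2454
    C-O: 2 × 354 = 708
    O=O: 3 × 510 = 1530
    Σ(broken) = 4692 kJ
  Bonds formed (products):
    C=O: 4 × 825 = 3300
    O-H: 6 × 473 = 2838
    Σ(formed) = 6138 kJ
  ΔH_2 = 4692 − 6138 = −1446 kJ
ΔH_1 − ΔH_2 = −2710 kJ, so reaction 1 has the more negative ΔH; |ΔH_1 − ΔH_2| = 2710 kJ.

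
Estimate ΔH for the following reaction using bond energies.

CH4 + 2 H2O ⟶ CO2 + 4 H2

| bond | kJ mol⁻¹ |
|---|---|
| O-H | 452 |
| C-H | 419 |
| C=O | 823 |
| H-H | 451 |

ΔH ≈ +34 kJ

Bonds broken (reactants):
  C-H: 4 × 419 = 1676
  O-H: 4 × 452 = 1808
  Σ(broken) = 3484 kJ
Bonds formed (products):
  C=O: 2 × 823 = 1646
  H-H: 4 × 451 = 1804
  Σ(formed) = 3450 kJ
ΔH = Σ(broken) − Σ(formed) = 3484 − 3450 = +34 kJ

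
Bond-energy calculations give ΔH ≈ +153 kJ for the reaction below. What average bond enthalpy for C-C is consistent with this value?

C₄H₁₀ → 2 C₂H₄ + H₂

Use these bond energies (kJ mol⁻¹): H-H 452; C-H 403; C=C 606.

Let D be the C-C bond energy.
Σ(broken) = 3×D + 10×403 = 4030 + 3D
Σ(formed) = 8×403 + 2×606 + 1×452 = 4888
ΔH = Σ(broken) − Σ(formed) = (4030 + 3D) − (4888) = −858 + 3D
Setting this equal to +153 kJ gives 3D = 1011, so D = 337 kJ/mol.

D(C-C) ≈ 337 kJ/mol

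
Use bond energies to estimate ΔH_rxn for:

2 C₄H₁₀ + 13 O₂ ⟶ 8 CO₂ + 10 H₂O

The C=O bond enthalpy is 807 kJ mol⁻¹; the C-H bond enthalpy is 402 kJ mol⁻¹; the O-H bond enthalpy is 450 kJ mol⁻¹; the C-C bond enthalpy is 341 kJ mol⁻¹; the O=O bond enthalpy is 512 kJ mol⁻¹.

Bonds broken (reactants):
  C-C: 6 × 341 = 2046
  C-H: 20 × 402 = 8040
  O=O: 13 × 512 = 6656
  Σ(broken) = 16742 kJ
Bonds formed (products):
  C=O: 16 × 807 = 12912
  O-H: 20 × 450 = 9000
  Σ(formed) = 21912 kJ
ΔH = Σ(broken) − Σ(formed) = 16742 − 21912 = −5170 kJ

ΔH ≈ −5170 kJ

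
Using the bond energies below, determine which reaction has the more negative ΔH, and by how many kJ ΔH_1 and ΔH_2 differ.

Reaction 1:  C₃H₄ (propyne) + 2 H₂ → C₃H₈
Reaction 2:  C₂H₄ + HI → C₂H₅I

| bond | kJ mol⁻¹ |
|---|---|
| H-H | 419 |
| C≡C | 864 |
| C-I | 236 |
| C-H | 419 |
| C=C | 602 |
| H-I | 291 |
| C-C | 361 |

Reaction 1, by 212 kJ

Reaction 1:
  Bonds broken (reactants):
    C≡C: 1 × 864 = 864
    C-C: 1 × 361 = 361
    C-H: 4 × 419 = 1676
    H-H: 2 × 419 = 838
    Σ(broken) = 3739 kJ
  Bonds formed (products):
    C-C: 2 × 361 = 722
    C-H: 8 × 419 = 3352
    Σ(formed) = 4074 kJ
  ΔH_1 = 3739 − 4074 = −335 kJ
Reaction 2:
  Bonds broken (reactants):
    C-H: 4 × 419 = 1676
    C=C: 1 × 602 = 602
    H-I: 1 × 291 = 291
    Σ(broken) = 2569 kJ
  Bonds formed (products):
    C-C: 1 × 361 = 361
    C-H: 5 × 419 = 2095
    C-I: 1 × 236 = 236
    Σ(formed) = 2692 kJ
  ΔH_2 = 2569 − 2692 = −123 kJ
ΔH_1 − ΔH_2 = −212 kJ, so reaction 1 has the more negative ΔH; |ΔH_1 − ΔH_2| = 212 kJ.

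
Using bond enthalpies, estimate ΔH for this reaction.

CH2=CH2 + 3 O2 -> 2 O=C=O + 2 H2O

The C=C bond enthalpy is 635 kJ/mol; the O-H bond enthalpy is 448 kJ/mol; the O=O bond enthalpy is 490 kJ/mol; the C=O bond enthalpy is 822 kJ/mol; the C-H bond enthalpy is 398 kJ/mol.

Bonds broken (reactants):
  C-H: 4 × 398 = 1592
  C=C: 1 × 635 = 635
  O=O: 3 × 490 = 1470
  Σ(broken) = 3697 kJ
Bonds formed (products):
  C=O: 4 × 822 = 3288
  O-H: 4 × 448 = 1792
  Σ(formed) = 5080 kJ
ΔH = Σ(broken) − Σ(formed) = 3697 − 5080 = −1383 kJ

ΔH ≈ −1383 kJ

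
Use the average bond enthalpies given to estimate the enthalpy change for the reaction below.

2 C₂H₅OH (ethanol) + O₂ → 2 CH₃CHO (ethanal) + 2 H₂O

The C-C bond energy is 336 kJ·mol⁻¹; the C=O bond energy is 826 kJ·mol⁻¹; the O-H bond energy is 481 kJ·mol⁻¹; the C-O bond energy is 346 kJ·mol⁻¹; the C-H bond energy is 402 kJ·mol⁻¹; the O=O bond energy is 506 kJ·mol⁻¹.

Bonds broken (reactants):
  C-C: 2 × 336 = 672
  C-H: 10 × 402 = 4020
  C-O: 2 × 346 = 692
  O-H: 2 × 481 = 962
  O=O: 1 × 506 = 506
  Σ(broken) = 6852 kJ
Bonds formed (products):
  C-C: 2 × 336 = 672
  C-H: 8 × 402 = 3216
  C=O: 2 × 826 = 1652
  O-H: 4 × 481 = 1924
  Σ(formed) = 7464 kJ
ΔH = Σ(broken) − Σ(formed) = 6852 − 7464 = −612 kJ

ΔH ≈ −612 kJ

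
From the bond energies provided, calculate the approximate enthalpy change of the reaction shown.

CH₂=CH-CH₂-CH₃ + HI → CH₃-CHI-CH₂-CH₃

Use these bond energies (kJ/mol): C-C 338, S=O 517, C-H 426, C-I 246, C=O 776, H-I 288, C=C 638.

Bonds broken (reactants):
  C-C: 2 × 338 = 676
  C-H: 8 × 426 = 3408
  C=C: 1 × 638 = 638
  H-I: 1 × 288 = 288
  Σ(broken) = 5010 kJ
Bonds formed (products):
  C-C: 3 × 338 = 1014
  C-H: 9 × 426 = 3834
  C-I: 1 × 246 = 246
  Σ(formed) = 5094 kJ
ΔH = Σ(broken) − Σ(formed) = 5010 − 5094 = −84 kJ

ΔH ≈ −84 kJ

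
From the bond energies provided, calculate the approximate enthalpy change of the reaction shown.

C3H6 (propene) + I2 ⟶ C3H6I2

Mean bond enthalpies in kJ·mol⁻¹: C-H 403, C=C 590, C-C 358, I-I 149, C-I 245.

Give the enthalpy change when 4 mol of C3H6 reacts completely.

Bonds broken (reactants):
  C-C: 1 × 358 = 358
  C-H: 6 × 403 = 2418
  C=C: 1 × 590 = 590
  I-I: 1 × 149 = 149
  Σ(broken) = 3515 kJ
Bonds formed (products):
  C-C: 2 × 358 = 716
  C-H: 6 × 403 = 2418
  C-I: 2 × 245 = 490
  Σ(formed) = 3624 kJ
ΔH = Σ(broken) − Σ(formed) = 3515 − 3624 = −109 kJ
For 4× the reaction as written: 4 × (−109) = −436 kJ

ΔH = −436 kJ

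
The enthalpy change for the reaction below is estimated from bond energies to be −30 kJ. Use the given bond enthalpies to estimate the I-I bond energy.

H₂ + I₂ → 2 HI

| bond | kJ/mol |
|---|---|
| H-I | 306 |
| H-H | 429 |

D(I-I) ≈ 153 kJ/mol

Let D be the I-I bond energy.
Σ(broken) = 1×429 + 1×D = 429 + D
Σ(formed) = 2×306 = 612
ΔH = Σ(broken) − Σ(formed) = (429 + D) − (612) = −183 + D
Setting this equal to −30 kJ gives D = 153 kJ/mol.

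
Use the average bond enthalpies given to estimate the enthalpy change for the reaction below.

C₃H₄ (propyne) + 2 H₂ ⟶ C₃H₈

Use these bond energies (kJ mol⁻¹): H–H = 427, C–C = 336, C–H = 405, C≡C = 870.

ΔH ≈ −232 kJ

Bonds broken (reactants):
  C≡C: 1 × 870 = 870
  C–C: 1 × 336 = 336
  C–H: 4 × 405 = 1620
  H–H: 2 × 427 = 854
  Σ(broken) = 3680 kJ
Bonds formed (products):
  C–C: 2 × 336 = 672
  C–H: 8 × 405 = 3240
  Σ(formed) = 3912 kJ
ΔH = Σ(broken) − Σ(formed) = 3680 − 3912 = −232 kJ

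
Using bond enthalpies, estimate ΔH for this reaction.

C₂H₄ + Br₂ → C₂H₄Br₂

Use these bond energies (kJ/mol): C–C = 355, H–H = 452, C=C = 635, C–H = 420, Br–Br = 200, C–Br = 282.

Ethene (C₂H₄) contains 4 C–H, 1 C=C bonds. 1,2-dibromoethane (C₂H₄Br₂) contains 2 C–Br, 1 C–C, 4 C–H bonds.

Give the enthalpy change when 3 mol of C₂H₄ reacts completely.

Bonds broken (reactants):
  Br–Br: 1 × 200 = 200
  C–H: 4 × 420 = 1680
  C=C: 1 × 635 = 635
  Σ(broken) = 2515 kJ
Bonds formed (products):
  C–Br: 2 × 282 = 564
  C–C: 1 × 355 = 355
  C–H: 4 × 420 = 1680
  Σ(formed) = 2599 kJ
ΔH = Σ(broken) − Σ(formed) = 2515 − 2599 = −84 kJ
For 3× the reaction as written: 3 × (−84) = −252 kJ

ΔH = −252 kJ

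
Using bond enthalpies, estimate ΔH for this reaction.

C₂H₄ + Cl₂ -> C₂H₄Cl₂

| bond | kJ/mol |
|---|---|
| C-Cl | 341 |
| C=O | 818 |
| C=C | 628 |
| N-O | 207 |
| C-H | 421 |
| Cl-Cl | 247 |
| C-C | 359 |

Bonds broken (reactants):
  C-H: 4 × 421 = 1684
  C=C: 1 × 628 = 628
  Cl-Cl: 1 × 247 = 247
  Σ(broken) = 2559 kJ
Bonds formed (products):
  C-C: 1 × 359 = 359
  C-Cl: 2 × 341 = 682
  C-H: 4 × 421 = 1684
  Σ(formed) = 2725 kJ
ΔH = Σ(broken) − Σ(formed) = 2559 − 2725 = −166 kJ

ΔH ≈ −166 kJ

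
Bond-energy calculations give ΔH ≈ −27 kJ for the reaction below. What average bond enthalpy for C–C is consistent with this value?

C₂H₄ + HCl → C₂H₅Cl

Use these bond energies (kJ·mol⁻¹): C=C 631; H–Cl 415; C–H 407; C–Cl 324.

Let D be the C–C bond energy.
Σ(broken) = 4×407 + 1×631 + 1×415 = 2674
Σ(formed) = 1×D + 1×324 + 5×407 = 2359 + D
ΔH = Σ(broken) − Σ(formed) = (2674) − (2359 + D) = +315 − D
Setting this equal to −27 kJ gives D = 342 kJ/mol.

D(C–C) ≈ 342 kJ/mol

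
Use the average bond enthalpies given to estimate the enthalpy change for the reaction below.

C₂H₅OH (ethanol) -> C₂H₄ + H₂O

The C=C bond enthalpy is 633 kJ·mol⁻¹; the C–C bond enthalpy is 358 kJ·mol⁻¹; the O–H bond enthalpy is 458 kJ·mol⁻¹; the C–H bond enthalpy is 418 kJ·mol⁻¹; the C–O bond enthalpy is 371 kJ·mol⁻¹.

Bonds broken (reactants):
  C–C: 1 × 358 = 358
  C–H: 5 × 418 = 2090
  C–O: 1 × 371 = 371
  O–H: 1 × 458 = 458
  Σ(broken) = 3277 kJ
Bonds formed (products):
  C–H: 4 × 418 = 1672
  C=C: 1 × 633 = 633
  O–H: 2 × 458 = 916
  Σ(formed) = 3221 kJ
ΔH = Σ(broken) − Σ(formed) = 3277 − 3221 = +56 kJ

ΔH ≈ +56 kJ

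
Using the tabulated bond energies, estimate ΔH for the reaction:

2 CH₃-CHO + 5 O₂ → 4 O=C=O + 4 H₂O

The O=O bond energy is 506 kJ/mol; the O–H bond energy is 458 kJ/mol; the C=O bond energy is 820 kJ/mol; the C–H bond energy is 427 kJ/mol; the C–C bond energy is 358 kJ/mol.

ΔH ≈ −1922 kJ

Bonds broken (reactants):
  C–C: 2 × 358 = 716
  C–H: 8 × 427 = 3416
  C=O: 2 × 820 = 1640
  O=O: 5 × 506 = 2530
  Σ(broken) = 8302 kJ
Bonds formed (products):
  C=O: 8 × 820 = 6560
  O–H: 8 × 458 = 3664
  Σ(formed) = 10224 kJ
ΔH = Σ(broken) − Σ(formed) = 8302 − 10224 = −1922 kJ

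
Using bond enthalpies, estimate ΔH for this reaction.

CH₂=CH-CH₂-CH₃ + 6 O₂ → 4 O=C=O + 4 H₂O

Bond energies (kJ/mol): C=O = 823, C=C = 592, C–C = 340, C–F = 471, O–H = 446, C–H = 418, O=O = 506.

Bonds broken (reactants):
  C–C: 2 × 340 = 680
  C–H: 8 × 418 = 3344
  C=C: 1 × 592 = 592
  O=O: 6 × 506 = 3036
  Σ(broken) = 7652 kJ
Bonds formed (products):
  C=O: 8 × 823 = 6584
  O–H: 8 × 446 = 3568
  Σ(formed) = 10152 kJ
ΔH = Σ(broken) − Σ(formed) = 7652 − 10152 = −2500 kJ

ΔH ≈ −2500 kJ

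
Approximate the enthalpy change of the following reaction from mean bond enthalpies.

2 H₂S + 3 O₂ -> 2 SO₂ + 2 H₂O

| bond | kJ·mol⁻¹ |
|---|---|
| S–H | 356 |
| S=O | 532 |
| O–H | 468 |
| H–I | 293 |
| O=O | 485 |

ΔH ≈ −1121 kJ

Bonds broken (reactants):
  O=O: 3 × 485 = 1455
  S–H: 4 × 356 = 1424
  Σ(broken) = 2879 kJ
Bonds formed (products):
  O–H: 4 × 468 = 1872
  S=O: 4 × 532 = 2128
  Σ(formed) = 4000 kJ
ΔH = Σ(broken) − Σ(formed) = 2879 − 4000 = −1121 kJ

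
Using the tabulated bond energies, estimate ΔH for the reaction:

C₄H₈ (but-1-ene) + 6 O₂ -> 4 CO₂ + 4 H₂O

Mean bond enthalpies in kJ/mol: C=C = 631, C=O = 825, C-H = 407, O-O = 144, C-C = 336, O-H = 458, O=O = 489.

Bonds broken (reactants):
  C-C: 2 × 336 = 672
  C-H: 8 × 407 = 3256
  C=C: 1 × 631 = 631
  O=O: 6 × 489 = 2934
  Σ(broken) = 7493 kJ
Bonds formed (products):
  C=O: 8 × 825 = 6600
  O-H: 8 × 458 = 3664
  Σ(formed) = 10264 kJ
ΔH = Σ(broken) − Σ(formed) = 7493 − 10264 = −2771 kJ

ΔH ≈ −2771 kJ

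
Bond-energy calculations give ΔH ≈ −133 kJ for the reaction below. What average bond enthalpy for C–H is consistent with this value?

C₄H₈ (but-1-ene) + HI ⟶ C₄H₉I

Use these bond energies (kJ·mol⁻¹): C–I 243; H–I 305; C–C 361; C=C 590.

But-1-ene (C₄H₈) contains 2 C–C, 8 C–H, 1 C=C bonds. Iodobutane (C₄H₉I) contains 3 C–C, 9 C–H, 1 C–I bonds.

D(C–H) ≈ 424 kJ/mol

Let D be the C–H bond energy.
Σ(broken) = 2×361 + 8×D + 1×590 + 1×305 = 1617 + 8D
Σ(formed) = 3×361 + 9×D + 1×243 = 1326 + 9D
ΔH = Σ(broken) − Σ(formed) = (1617 + 8D) − (1326 + 9D) = +291 − D
Setting this equal to −133 kJ gives D = 424 kJ/mol.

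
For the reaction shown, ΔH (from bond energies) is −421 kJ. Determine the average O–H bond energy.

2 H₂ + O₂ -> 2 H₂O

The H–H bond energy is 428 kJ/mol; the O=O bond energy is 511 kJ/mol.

Let D be the O–H bond energy.
Σ(broken) = 2×428 + 1×511 = 1367
Σ(formed) = 4×D = 4D
ΔH = Σ(broken) − Σ(formed) = (1367) − (4D) = +1367 − 4D
Setting this equal to −421 kJ gives 4D = 1788, so D = 447 kJ/mol.

D(O–H) ≈ 447 kJ/mol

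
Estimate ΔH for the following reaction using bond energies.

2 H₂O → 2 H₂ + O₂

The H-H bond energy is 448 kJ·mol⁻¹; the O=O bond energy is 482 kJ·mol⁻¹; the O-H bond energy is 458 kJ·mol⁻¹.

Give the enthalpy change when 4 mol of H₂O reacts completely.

Bonds broken (reactants):
  O-H: 4 × 458 = 1832
  Σ(broken) = 1832 kJ
Bonds formed (products):
  H-H: 2 × 448 = 896
  O=O: 1 × 482 = 482
  Σ(formed) = 1378 kJ
ΔH = Σ(broken) − Σ(formed) = 1832 − 1378 = +454 kJ
For 2× the reaction as written: 2 × (+454) = +908 kJ

ΔH = +908 kJ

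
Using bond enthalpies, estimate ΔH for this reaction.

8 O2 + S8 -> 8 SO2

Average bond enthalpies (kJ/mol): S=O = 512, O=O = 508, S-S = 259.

ΔH ≈ −2056 kJ

Bonds broken (reactants):
  O=O: 8 × 508 = 4064
  S-S: 8 × 259 = 2072
  Σ(broken) = 6136 kJ
Bonds formed (products):
  S=O: 16 × 512 = 8192
  Σ(formed) = 8192 kJ
ΔH = Σ(broken) − Σ(formed) = 6136 − 8192 = −2056 kJ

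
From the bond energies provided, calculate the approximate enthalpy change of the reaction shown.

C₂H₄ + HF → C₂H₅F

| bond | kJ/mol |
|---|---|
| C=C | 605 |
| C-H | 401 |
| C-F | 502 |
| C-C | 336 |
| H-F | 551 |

ΔH ≈ −83 kJ

Bonds broken (reactants):
  C-H: 4 × 401 = 1604
  C=C: 1 × 605 = 605
  H-F: 1 × 551 = 551
  Σ(broken) = 2760 kJ
Bonds formed (products):
  C-C: 1 × 336 = 336
  C-F: 1 × 502 = 502
  C-H: 5 × 401 = 2005
  Σ(formed) = 2843 kJ
ΔH = Σ(broken) − Σ(formed) = 2760 − 2843 = −83 kJ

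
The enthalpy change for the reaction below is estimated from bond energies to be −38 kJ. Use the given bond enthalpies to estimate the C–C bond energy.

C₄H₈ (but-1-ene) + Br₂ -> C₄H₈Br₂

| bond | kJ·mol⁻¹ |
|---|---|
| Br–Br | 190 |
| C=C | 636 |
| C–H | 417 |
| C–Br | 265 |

D(C–C) ≈ 334 kJ/mol

Let D be the C–C bond energy.
Σ(broken) = 1×190 + 2×D + 8×417 + 1×636 = 4162 + 2D
Σ(formed) = 2×265 + 3×D + 8×417 = 3866 + 3D
ΔH = Σ(broken) − Σ(formed) = (4162 + 2D) − (3866 + 3D) = +296 − D
Setting this equal to −38 kJ gives D = 334 kJ/mol.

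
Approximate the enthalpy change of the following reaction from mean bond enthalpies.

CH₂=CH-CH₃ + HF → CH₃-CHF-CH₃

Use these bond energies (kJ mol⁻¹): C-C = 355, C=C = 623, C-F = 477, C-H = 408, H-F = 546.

Bonds broken (reactants):
  C-C: 1 × 355 = 355
  C-H: 6 × 408 = 2448
  C=C: 1 × 623 = 623
  H-F: 1 × 546 = 546
  Σ(broken) = 3972 kJ
Bonds formed (products):
  C-C: 2 × 355 = 710
  C-F: 1 × 477 = 477
  C-H: 7 × 408 = 2856
  Σ(formed) = 4043 kJ
ΔH = Σ(broken) − Σ(formed) = 3972 − 4043 = −71 kJ

ΔH ≈ −71 kJ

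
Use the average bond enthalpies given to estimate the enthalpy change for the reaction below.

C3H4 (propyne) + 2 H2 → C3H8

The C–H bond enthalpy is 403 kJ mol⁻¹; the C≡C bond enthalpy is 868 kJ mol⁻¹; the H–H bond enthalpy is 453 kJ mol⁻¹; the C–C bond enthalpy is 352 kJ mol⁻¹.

Bonds broken (reactants):
  C≡C: 1 × 868 = 868
  C–C: 1 × 352 = 352
  C–H: 4 × 403 = 1612
  H–H: 2 × 453 = 906
  Σ(broken) = 3738 kJ
Bonds formed (products):
  C–C: 2 × 352 = 704
  C–H: 8 × 403 = 3224
  Σ(formed) = 3928 kJ
ΔH = Σ(broken) − Σ(formed) = 3738 − 3928 = −190 kJ

ΔH ≈ −190 kJ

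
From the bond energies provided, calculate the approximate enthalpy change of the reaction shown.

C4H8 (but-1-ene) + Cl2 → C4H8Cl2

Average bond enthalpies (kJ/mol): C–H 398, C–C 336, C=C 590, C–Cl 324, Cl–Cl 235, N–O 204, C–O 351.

Bonds broken (reactants):
  C–C: 2 × 336 = 672
  C–H: 8 × 398 = 3184
  C=C: 1 × 590 = 590
  Cl–Cl: 1 × 235 = 235
  Σ(broken) = 4681 kJ
Bonds formed (products):
  C–C: 3 × 336 = 1008
  C–Cl: 2 × 324 = 648
  C–H: 8 × 398 = 3184
  Σ(formed) = 4840 kJ
ΔH = Σ(broken) − Σ(formed) = 4681 − 4840 = −159 kJ

ΔH ≈ −159 kJ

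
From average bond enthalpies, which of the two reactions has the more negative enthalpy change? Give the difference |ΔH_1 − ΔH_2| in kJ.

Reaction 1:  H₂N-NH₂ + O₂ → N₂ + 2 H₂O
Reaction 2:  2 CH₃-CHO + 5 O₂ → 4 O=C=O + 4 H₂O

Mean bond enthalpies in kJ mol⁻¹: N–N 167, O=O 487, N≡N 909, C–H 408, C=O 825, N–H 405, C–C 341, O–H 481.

Reaction 2, by 1858 kJ

Reaction 1:
  Bonds broken (reactants):
    N–H: 4 × 405 = 1620
    N–N: 1 × 167 = 167
    O=O: 1 × 487 = 487
    Σ(broken) = 2274 kJ
  Bonds formed (products):
    N≡N: 1 × 909 = 909
    O–H: 4 × 481 = 1924
    Σ(formed) = 2833 kJ
  ΔH_1 = 2274 − 2833 = −559 kJ
Reaction 2:
  Bonds broken (reactants):
    C–C: 2 × 341 = 682
    C–H: 8 × 408 = 3264
    C=O: 2 × 825 = 1650
    O=O: 5 × 487 = 2435
    Σ(broken) = 8031 kJ
  Bonds formed (products):
    C=O: 8 × 825 = 6600
    O–H: 8 × 481 = 3848
    Σ(formed) = 10448 kJ
  ΔH_2 = 8031 − 10448 = −2417 kJ
ΔH_1 − ΔH_2 = +1858 kJ, so reaction 2 has the more negative ΔH; |ΔH_1 − ΔH_2| = 1858 kJ.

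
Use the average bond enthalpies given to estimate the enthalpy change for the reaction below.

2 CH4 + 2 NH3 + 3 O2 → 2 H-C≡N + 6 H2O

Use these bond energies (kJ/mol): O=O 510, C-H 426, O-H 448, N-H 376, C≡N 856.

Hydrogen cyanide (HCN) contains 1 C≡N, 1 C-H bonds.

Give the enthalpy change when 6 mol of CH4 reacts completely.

Bonds broken (reactants):
  C-H: 8 × 426 = 3408
  N-H: 6 × 376 = 2256
  O=O: 3 × 510 = 1530
  Σ(broken) = 7194 kJ
Bonds formed (products):
  C≡N: 2 × 856 = 1712
  C-H: 2 × 426 = 852
  O-H: 12 × 448 = 5376
  Σ(formed) = 7940 kJ
ΔH = Σ(broken) − Σ(formed) = 7194 − 7940 = −746 kJ
For 3× the reaction as written: 3 × (−746) = −2238 kJ

ΔH = −2238 kJ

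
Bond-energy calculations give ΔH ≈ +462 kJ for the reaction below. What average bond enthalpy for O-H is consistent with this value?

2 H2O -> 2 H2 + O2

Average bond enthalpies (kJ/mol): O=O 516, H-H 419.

Let D be the O-H bond energy.
Σ(broken) = 4×D = 4D
Σ(formed) = 2×419 + 1×516 = 1354
ΔH = Σ(broken) − Σ(formed) = (4D) − (1354) = −1354 + 4D
Setting this equal to +462 kJ gives 4D = 1816, so D = 454 kJ/mol.

D(O-H) ≈ 454 kJ/mol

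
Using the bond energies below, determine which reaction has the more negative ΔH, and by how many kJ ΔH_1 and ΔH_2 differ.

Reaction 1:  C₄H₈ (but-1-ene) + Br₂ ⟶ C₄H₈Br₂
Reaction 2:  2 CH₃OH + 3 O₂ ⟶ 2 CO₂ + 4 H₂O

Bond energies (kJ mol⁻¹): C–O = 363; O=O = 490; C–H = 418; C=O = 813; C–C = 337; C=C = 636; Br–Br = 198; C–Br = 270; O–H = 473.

Reaction 1:
  Bonds broken (reactants):
    Br–Br: 1 × 198 = 198
    C–C: 2 × 337 = 674
    C–H: 8 × 418 = 3344
    C=C: 1 × 636 = 636
    Σ(broken) = 4852 kJ
  Bonds formed (products):
    C–Br: 2 × 270 = 540
    C–C: 3 × 337 = 1011
    C–H: 8 × 418 = 3344
    Σ(formed) = 4895 kJ
  ΔH_1 = 4852 − 4895 = −43 kJ
Reaction 2:
  Bonds broken (reactants):
    C–H: 6 × 418 = 2508
    C–O: 2 × 363 = 726
    O–H: 2 × 473 = 946
    O=O: 3 × 490 = 1470
    Σ(broken) = 5650 kJ
  Bonds formed (products):
    C=O: 4 × 813 = 3252
    O–H: 8 × 473 = 3784
    Σ(formed) = 7036 kJ
  ΔH_2 = 5650 − 7036 = −1386 kJ
ΔH_1 − ΔH_2 = +1343 kJ, so reaction 2 has the more negative ΔH; |ΔH_1 − ΔH_2| = 1343 kJ.

Reaction 2, by 1343 kJ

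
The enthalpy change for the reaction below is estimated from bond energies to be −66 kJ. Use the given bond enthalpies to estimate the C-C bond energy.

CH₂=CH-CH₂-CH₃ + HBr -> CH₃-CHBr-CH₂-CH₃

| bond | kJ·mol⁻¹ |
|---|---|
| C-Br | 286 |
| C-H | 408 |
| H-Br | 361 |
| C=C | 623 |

D(C-C) ≈ 356 kJ/mol

Let D be the C-C bond energy.
Σ(broken) = 2×D + 8×408 + 1×623 + 1×361 = 4248 + 2D
Σ(formed) = 1×286 + 3×D + 9×408 = 3958 + 3D
ΔH = Σ(broken) − Σ(formed) = (4248 + 2D) − (3958 + 3D) = +290 − D
Setting this equal to −66 kJ gives D = 356 kJ/mol.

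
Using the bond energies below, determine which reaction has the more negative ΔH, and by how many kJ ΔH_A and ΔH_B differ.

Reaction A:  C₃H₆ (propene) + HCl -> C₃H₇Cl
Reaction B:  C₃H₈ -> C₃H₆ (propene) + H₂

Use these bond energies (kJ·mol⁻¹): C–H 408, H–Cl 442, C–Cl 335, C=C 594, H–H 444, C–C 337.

Reaction A, by 159 kJ

Reaction A:
  Bonds broken (reactants):
    C–C: 1 × 337 = 337
    C–H: 6 × 408 = 2448
    C=C: 1 × 594 = 594
    H–Cl: 1 × 442 = 442
    Σ(broken) = 3821 kJ
  Bonds formed (products):
    C–C: 2 × 337 = 674
    C–Cl: 1 × 335 = 335
    C–H: 7 × 408 = 2856
    Σ(formed) = 3865 kJ
  ΔH_A = 3821 − 3865 = −44 kJ
Reaction B:
  Bonds broken (reactants):
    C–C: 2 × 337 = 674
    C–H: 8 × 408 = 3264
    Σ(broken) = 3938 kJ
  Bonds formed (products):
    C–C: 1 × 337 = 337
    C–H: 6 × 408 = 2448
    C=C: 1 × 594 = 594
    H–H: 1 × 444 = 444
    Σ(formed) = 3823 kJ
  ΔH_B = 3938 − 3823 = +115 kJ
ΔH_A − ΔH_B = −159 kJ, so reaction A has the more negative ΔH; |ΔH_A − ΔH_B| = 159 kJ.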